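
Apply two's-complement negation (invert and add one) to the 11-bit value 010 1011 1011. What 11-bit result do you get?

Invert: 10101000100. Add 1: 10101000101.
Check: 01010111011 = 699, 10101000101 = -699.

10101000101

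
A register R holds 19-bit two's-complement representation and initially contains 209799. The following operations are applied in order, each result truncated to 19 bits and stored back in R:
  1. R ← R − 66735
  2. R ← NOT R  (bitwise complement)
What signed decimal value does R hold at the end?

Start: R = 209799 = 0110011001110000111.
R = 209799 − 66735 = 143064 = 0100010111011011000
R = NOT 0100010111011011000 = 1011101000100100111 = -143065

-143065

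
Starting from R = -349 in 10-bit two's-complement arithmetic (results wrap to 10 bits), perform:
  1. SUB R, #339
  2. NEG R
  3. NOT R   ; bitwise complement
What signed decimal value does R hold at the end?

Start: R = -349 = 1010100011.
R = -349 − 339 = -688; wraps to 336 = 0101010000
R = −(336) = -336 = 1010110000
R = NOT 1010110000 = 0101001111 = 335

335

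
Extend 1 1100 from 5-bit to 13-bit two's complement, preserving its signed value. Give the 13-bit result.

1111111111100

MSB of 11100 is 1; replicate it into the new high bits.
11111111|11100 → 1111111111100 (still -4).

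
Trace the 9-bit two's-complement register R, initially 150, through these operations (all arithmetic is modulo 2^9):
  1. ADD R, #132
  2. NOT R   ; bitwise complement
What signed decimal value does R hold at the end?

229

Start: R = 150 = 010010110.
R = 150 + 132 = 282; wraps to -230 = 100011010
R = NOT 100011010 = 011100101 = 229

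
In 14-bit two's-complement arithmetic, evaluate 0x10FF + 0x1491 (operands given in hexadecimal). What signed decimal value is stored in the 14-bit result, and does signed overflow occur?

-6768; overflow

0x10FF = 01000011111111 = 4351 (signed)
0x1491 = 01010010010001 = 5265 (signed)
  01000011111111
+ 01010010010001
= 10010110010000
Result 10010110010000: MSB = 1 → 9616 − 16384 = -6768.
Both addends are non-negative but the stored result is negative: signed overflow. The true value 4351 + 5265 = 9616 lies outside [-8192, 8191].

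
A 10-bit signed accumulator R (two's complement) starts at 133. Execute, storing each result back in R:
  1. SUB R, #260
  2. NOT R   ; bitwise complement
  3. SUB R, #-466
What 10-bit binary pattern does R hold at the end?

1001010000

Start: R = 133 = 0010000101.
R = 133 − 260 = -127 = 1110000001
R = NOT 1110000001 = 0001111110 = 126
R = 126 − (-466) = 592; wraps to -432 = 1001010000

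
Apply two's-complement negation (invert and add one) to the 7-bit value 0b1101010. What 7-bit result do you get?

Invert: 0010101. Add 1: 0010110.
Check: 1101010 = -22, 0010110 = 22.

0010110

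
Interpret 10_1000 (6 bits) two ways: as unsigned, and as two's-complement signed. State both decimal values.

unsigned = 40, signed = -24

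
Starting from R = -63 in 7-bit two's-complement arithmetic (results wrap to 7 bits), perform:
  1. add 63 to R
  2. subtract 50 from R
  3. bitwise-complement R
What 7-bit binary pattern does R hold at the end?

Start: R = -63 = 1000001.
R = -63 + 63 = 0 = 0000000
R = 0 − 50 = -50 = 1001110
R = NOT 1001110 = 0110001 = 49

0110001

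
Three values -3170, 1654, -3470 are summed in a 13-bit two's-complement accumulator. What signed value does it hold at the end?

3206

-3170 + 1654 = -1516 (1101000010100)
-1516 + (-3470) = -4986 → wraps to 3206 (0110010000110)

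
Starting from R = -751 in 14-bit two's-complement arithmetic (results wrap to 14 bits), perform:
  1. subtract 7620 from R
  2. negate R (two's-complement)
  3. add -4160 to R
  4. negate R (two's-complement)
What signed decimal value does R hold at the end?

-4211

Start: R = -751 = 11110100010001.
R = -751 − 7620 = -8371; wraps to 8013 = 01111101001101
R = −(8013) = -8013 = 10000010110011
R = -8013 + (-4160) = -12173; wraps to 4211 = 01000001110011
R = −(4211) = -4211 = 10111110001101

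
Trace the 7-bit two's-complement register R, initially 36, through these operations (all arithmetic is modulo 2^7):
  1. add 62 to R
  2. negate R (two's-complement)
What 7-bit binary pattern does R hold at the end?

Start: R = 36 = 0100100.
R = 36 + 62 = 98; wraps to -30 = 1100010
R = −(-30) = 30 = 0011110

0011110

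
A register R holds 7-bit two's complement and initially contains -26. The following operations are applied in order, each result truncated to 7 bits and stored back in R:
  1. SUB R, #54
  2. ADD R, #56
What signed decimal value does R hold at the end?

-24

Start: R = -26 = 1100110.
R = -26 − 54 = -80; wraps to 48 = 0110000
R = 48 + 56 = 104; wraps to -24 = 1101000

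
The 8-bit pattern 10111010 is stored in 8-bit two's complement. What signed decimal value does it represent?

MSB is 1, so the value is negative.
Unsigned reading: 186. Subtract 2^8 = 256: 186 − 256 = -70.

-70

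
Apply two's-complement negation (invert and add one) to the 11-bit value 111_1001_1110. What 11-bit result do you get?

Invert: 00001100001. Add 1: 00001100010.
Check: 11110011110 = -98, 00001100010 = 98.

00001100010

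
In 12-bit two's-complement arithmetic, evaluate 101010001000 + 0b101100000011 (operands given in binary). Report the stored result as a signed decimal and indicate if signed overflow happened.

1419; overflow

101010001000 = -1400 (signed)
0b101100000011 → 101100000011 = -1277 (signed)
  101010001000
+ 101100000011
= 010110001011  (discard carry-out 1)
Result 010110001011: MSB = 0 → value 1419.
Both addends are negative but the stored result is non-negative: signed overflow. The true value -1400 + (-1277) = -2677 lies outside [-2048, 2047].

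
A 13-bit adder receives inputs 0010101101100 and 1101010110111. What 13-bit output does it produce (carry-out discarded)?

0000000100011

  0010101101100
+ 1101010110111
= 0000000100011  (discard carry-out 1)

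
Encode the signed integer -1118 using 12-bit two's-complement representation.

|-1118| = 1118 = 010001011110 in 12 bits.
Invert the bits: 101110100001. Add 1: 101110100010.
Check: 101110100010 reads as 2978 − 4096 = -1118.

101110100010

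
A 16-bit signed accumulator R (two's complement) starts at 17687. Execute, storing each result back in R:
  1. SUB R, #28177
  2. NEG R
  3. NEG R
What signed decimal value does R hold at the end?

Start: R = 17687 = 0100010100010111.
R = 17687 − 28177 = -10490 = 1101011100000110
R = −(-10490) = 10490 = 0010100011111010
R = −(10490) = -10490 = 1101011100000110

-10490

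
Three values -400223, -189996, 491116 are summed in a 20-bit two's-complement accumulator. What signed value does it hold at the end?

-400223 + (-189996) = -590219 → wraps to 458357 (01101111111001110101)
458357 + 491116 = 949473 → wraps to -99103 (11100111110011100001)

-99103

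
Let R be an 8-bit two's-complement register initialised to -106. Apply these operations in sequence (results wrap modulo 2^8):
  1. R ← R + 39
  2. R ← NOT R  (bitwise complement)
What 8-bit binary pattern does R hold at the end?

01000010

Start: R = -106 = 10010110.
R = -106 + 39 = -67 = 10111101
R = NOT 10111101 = 01000010 = 66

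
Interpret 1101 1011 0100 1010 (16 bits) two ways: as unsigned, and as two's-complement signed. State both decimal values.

unsigned = 56138, signed = -9398

Unsigned: 1101101101001010 = 56138.
Signed: MSB=1 → 56138 − 65536 = -9398.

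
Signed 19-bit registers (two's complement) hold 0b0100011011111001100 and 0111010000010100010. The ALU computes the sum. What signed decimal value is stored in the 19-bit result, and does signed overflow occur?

-141202; overflow

0b0100011011111001100 → 0100011011111001100 = 145356 (signed)
0111010000010100010 = 237730 (signed)
  0100011011111001100
+ 0111010000010100010
= 1011101100001101110
Result 1011101100001101110: MSB = 1 → 383086 − 524288 = -141202.
Both addends are non-negative but the stored result is negative: signed overflow. The true value 145356 + 237730 = 383086 lies outside [-262144, 262143].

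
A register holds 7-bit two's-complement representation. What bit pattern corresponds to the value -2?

1111110

|-2| = 2 = 0000010 in 7 bits.
Invert the bits: 1111101. Add 1: 1111110.
Check: 1111110 reads as 126 − 128 = -2.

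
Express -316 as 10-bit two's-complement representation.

|-316| = 316 = 0100111100 in 10 bits.
Invert the bits: 1011000011. Add 1: 1011000100.
Check: 1011000100 reads as 708 − 1024 = -316.

1011000100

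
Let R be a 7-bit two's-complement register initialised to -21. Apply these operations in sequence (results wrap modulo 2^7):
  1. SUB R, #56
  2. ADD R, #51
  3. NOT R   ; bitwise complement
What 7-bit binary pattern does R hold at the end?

0011001

Start: R = -21 = 1101011.
R = -21 − 56 = -77; wraps to 51 = 0110011
R = 51 + 51 = 102; wraps to -26 = 1100110
R = NOT 1100110 = 0011001 = 25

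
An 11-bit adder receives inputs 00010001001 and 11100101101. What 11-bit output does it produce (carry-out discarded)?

  00010001001
+ 11100101101
= 11110110110

11110110110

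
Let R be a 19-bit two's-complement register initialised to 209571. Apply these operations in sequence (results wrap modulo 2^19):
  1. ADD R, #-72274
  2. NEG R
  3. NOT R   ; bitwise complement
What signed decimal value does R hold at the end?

Start: R = 209571 = 0110011001010100011.
R = 209571 + (-72274) = 137297 = 0100001100001010001
R = −(137297) = -137297 = 1011110011110101111
R = NOT 1011110011110101111 = 0100001100001010000 = 137296

137296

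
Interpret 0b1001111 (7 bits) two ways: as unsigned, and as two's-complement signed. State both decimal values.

Unsigned: 1001111 = 79.
Signed: MSB=1 → 79 − 128 = -49.

unsigned = 79, signed = -49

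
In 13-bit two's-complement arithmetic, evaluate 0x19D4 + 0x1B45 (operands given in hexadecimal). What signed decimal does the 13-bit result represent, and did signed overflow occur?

0x19D4 = 1100111010100 = -1580 (signed)
0x1B45 = 1101101000101 = -1211 (signed)
  1100111010100
+ 1101101000101
= 1010100011001  (discard carry-out 1)
Result 1010100011001: MSB = 1 → 5401 − 8192 = -2791.
Both addends are negative and so is the stored result: no signed overflow.

-2791; no overflow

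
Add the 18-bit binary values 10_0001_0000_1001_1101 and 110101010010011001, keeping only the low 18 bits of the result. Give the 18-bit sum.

010110010100110110

  100001000010011101
+ 110101010010011001
= 010110010100110110  (discard carry-out 1)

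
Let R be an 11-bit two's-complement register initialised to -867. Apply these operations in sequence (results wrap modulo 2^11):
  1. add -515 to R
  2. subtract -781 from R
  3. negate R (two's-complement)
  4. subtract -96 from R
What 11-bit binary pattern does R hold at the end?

Start: R = -867 = 10010011101.
R = -867 + (-515) = -1382; wraps to 666 = 01010011010
R = 666 − (-781) = 1447; wraps to -601 = 10110100111
R = −(-601) = 601 = 01001011001
R = 601 − (-96) = 697 = 01010111001

01010111001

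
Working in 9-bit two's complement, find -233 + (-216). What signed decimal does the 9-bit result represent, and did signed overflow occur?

63; overflow

-233 → 100010111
-216 → 100101000
  100010111
+ 100101000
= 000111111  (discard carry-out 1)
Result 000111111: MSB = 0 → value 63.
Both addends are negative but the stored result is non-negative: signed overflow. The true value -233 + (-216) = -449 lies outside [-256, 255].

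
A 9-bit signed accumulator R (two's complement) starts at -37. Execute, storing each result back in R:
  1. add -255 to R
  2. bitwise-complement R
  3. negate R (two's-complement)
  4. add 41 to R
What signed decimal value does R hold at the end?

Start: R = -37 = 111011011.
R = -37 + (-255) = -292; wraps to 220 = 011011100
R = NOT 011011100 = 100100011 = -221
R = −(-221) = 221 = 011011101
R = 221 + 41 = 262; wraps to -250 = 100000110

-250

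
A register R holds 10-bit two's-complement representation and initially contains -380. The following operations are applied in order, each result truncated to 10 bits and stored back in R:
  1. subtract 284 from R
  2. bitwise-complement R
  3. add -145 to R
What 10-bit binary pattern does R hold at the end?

1000000110

Start: R = -380 = 1010000100.
R = -380 − 284 = -664; wraps to 360 = 0101101000
R = NOT 0101101000 = 1010010111 = -361
R = -361 + (-145) = -506 = 1000000110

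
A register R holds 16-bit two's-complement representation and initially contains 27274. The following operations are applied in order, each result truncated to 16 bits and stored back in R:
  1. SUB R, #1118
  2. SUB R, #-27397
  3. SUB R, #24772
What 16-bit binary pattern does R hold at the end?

0111000001101101

Start: R = 27274 = 0110101010001010.
R = 27274 − 1118 = 26156 = 0110011000101100
R = 26156 − (-27397) = 53553; wraps to -11983 = 1101000100110001
R = -11983 − 24772 = -36755; wraps to 28781 = 0111000001101101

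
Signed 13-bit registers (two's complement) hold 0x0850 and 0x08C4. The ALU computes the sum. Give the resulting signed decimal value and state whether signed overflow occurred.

0x0850 = 0100001010000 = 2128 (signed)
0x08C4 = 0100011000100 = 2244 (signed)
  0100001010000
+ 0100011000100
= 1000100010100
Result 1000100010100: MSB = 1 → 4372 − 8192 = -3820.
Both addends are non-negative but the stored result is negative: signed overflow. The true value 2128 + 2244 = 4372 lies outside [-4096, 4095].

-3820; overflow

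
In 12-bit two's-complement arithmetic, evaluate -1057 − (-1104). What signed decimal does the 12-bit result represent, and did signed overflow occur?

47; no overflow

-1057 → 101111011111
-1104 → 101110110000
Subtract via negate-and-add: invert 101110110000 + 1 = 010001010000 (i.e. 1104).
  101111011111
+ 010001010000
= 000000101111  (discard carry-out 1)
Result 000000101111: MSB = 0 → value 47.
Addends (after negating the subtrahend) have opposite signs, so signed overflow cannot occur.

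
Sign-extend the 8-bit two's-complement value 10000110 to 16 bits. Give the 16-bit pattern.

MSB of 10000110 is 1; replicate it into the new high bits.
11111111|10000110 → 1111111110000110 (still -122).

1111111110000110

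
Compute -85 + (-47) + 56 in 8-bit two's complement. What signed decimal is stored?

-85 + (-47) = -132 → wraps to 124 (01111100)
124 + 56 = 180 → wraps to -76 (10110100)

-76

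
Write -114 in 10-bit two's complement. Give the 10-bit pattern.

1110001110

|-114| = 114 = 0001110010 in 10 bits.
Invert the bits: 1110001101. Add 1: 1110001110.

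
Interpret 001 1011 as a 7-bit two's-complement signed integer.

27

MSB is 0, so the value is non-negative: 0011011 = 27.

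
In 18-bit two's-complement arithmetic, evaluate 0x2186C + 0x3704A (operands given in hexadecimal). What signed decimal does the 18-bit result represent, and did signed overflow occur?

0x2186C = 100001100001101100 = -124820 (signed)
0x3704A = 110111000001001010 = -36790 (signed)
  100001100001101100
+ 110111000001001010
= 011000100010110110  (discard carry-out 1)
Result 011000100010110110: MSB = 0 → value 100534.
Both addends are negative but the stored result is non-negative: signed overflow. The true value -124820 + (-36790) = -161610 lies outside [-131072, 131071].

100534; overflow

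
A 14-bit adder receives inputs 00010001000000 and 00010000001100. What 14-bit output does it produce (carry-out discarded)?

  00010001000000
+ 00010000001100
= 00100001001100

00100001001100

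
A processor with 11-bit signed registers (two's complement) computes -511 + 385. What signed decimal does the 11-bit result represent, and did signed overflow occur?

-511 → 11000000001
385 → 00110000001
  11000000001
+ 00110000001
= 11110000010
Result 11110000010: MSB = 1 → 1922 − 2048 = -126.
Addends have opposite signs, so signed overflow cannot occur.

-126; no overflow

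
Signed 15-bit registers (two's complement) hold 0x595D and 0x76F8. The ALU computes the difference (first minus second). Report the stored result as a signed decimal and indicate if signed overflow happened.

-7579; no overflow

0x595D = 101100101011101 = -9891 (signed)
0x76F8 = 111011011111000 = -2312 (signed)
Subtract via negate-and-add: invert 111011011111000 + 1 = 000100100001000 (i.e. 2312).
  101100101011101
+ 000100100001000
= 110001001100101
Result 110001001100101: MSB = 1 → 25189 − 32768 = -7579.
Addends (after negating the subtrahend) have opposite signs, so signed overflow cannot occur.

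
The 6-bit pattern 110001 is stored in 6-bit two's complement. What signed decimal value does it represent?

MSB is 1, so the value is negative.
Unsigned reading: 49. Subtract 2^6 = 64: 49 − 64 = -15.

-15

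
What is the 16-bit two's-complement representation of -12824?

1100110111101000

|-12824| = 12824 = 0011001000011000 in 16 bits.
Invert the bits: 1100110111100111. Add 1: 1100110111101000.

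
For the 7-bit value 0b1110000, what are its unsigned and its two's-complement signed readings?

unsigned = 112, signed = -16

Unsigned: 1110000 = 112.
Signed: MSB=1 → 112 − 128 = -16.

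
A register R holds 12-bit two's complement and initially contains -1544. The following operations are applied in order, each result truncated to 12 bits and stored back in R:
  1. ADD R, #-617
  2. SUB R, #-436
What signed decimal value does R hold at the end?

-1725

Start: R = -1544 = 100111111000.
R = -1544 + (-617) = -2161; wraps to 1935 = 011110001111
R = 1935 − (-436) = 2371; wraps to -1725 = 100101000011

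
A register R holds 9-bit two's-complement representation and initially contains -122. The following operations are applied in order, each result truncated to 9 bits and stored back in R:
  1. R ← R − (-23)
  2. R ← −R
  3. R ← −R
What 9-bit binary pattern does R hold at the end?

110011101

Start: R = -122 = 110000110.
R = -122 − (-23) = -99 = 110011101
R = −(-99) = 99 = 001100011
R = −(99) = -99 = 110011101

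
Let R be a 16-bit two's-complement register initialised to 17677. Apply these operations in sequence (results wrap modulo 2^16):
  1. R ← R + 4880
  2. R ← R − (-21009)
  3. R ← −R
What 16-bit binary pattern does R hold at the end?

Start: R = 17677 = 0100010100001101.
R = 17677 + 4880 = 22557 = 0101100000011101
R = 22557 − (-21009) = 43566; wraps to -21970 = 1010101000101110
R = −(-21970) = 21970 = 0101010111010010

0101010111010010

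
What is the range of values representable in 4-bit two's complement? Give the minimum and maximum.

Minimum: −2^3 = -8.
Maximum: 2^3 − 1 = 7.

min = -8, max = 7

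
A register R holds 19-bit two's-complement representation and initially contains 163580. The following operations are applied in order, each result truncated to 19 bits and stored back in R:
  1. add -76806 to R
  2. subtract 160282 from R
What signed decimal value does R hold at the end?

-73508

Start: R = 163580 = 0100111111011111100.
R = 163580 + (-76806) = 86774 = 0010101001011110110
R = 86774 − 160282 = -73508 = 1101110000011011100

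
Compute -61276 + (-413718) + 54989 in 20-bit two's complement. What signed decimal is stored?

-420005

-61276 + (-413718) = -474994 (10001100000010001110)
-474994 + 54989 = -420005 (10011001011101011011)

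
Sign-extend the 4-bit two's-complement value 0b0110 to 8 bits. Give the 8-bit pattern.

MSB of 0110 is 0; replicate it into the new high bits.
0000|0110 → 00000110 (still 6).

00000110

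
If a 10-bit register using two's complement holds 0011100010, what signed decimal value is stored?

226

MSB is 0, so the value is non-negative: 0011100010 = 226.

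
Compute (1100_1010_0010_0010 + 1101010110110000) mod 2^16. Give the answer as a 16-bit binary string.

  1100101000100010
+ 1101010110110000
= 1001111111010010  (discard carry-out 1)

1001111111010010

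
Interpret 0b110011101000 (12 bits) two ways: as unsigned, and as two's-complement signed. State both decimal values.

unsigned = 3304, signed = -792

Unsigned: 110011101000 = 3304.
Signed: MSB=1 → 3304 − 4096 = -792.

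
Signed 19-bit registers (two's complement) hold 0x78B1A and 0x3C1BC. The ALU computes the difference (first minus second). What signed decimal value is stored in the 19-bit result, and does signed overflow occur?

0x78B1A = 1111000101100011010 = -29926 (signed)
0x3C1BC = 0111100000110111100 = 246204 (signed)
Subtract via negate-and-add: invert 0111100000110111100 + 1 = 1000011111001000100 (i.e. -246204).
  1111000101100011010
+ 1000011111001000100
= 0111100100101011110  (discard carry-out 1)
Result 0111100100101011110: MSB = 0 → value 248158.
Both addends (after negating the subtrahend) are negative but the stored result is non-negative: signed overflow. The true value -29926 − 246204 = -276130 lies outside [-262144, 262143].

248158; overflow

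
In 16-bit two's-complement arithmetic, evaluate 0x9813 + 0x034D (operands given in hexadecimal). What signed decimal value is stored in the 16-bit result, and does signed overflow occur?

-25760; no overflow

0x9813 = 1001100000010011 = -26605 (signed)
0x034D = 0000001101001101 = 845 (signed)
  1001100000010011
+ 0000001101001101
= 1001101101100000
Result 1001101101100000: MSB = 1 → 39776 − 65536 = -25760.
Addends have opposite signs, so signed overflow cannot occur.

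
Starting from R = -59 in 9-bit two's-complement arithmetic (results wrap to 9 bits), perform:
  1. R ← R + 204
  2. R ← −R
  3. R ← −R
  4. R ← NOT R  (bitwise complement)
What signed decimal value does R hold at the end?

-146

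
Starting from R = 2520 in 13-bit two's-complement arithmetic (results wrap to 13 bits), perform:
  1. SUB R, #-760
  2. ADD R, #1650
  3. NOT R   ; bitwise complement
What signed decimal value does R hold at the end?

3261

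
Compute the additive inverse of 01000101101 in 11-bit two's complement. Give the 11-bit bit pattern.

10111010011

Invert: 10111010010. Add 1: 10111010011.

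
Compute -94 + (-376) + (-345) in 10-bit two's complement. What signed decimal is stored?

209

-94 + (-376) = -470 (1000101010)
-470 + (-345) = -815 → wraps to 209 (0011010001)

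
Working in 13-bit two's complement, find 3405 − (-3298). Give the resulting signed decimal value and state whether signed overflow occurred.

-1489; overflow

3405 → 0110101001101
-3298 → 1001100011110
Subtract via negate-and-add: invert 1001100011110 + 1 = 0110011100010 (i.e. 3298).
  0110101001101
+ 0110011100010
= 1101000101111
Result 1101000101111: MSB = 1 → 6703 − 8192 = -1489.
Both addends (after negating the subtrahend) are non-negative but the stored result is negative: signed overflow. The true value 3405 − (-3298) = 6703 lies outside [-4096, 4095].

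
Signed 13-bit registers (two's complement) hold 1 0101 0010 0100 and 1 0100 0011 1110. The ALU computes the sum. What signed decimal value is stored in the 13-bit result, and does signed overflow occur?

2402; overflow

1 0101 0010 0100 → 1010100100100 = -2780 (signed)
1 0100 0011 1110 → 1010000111110 = -3010 (signed)
  1010100100100
+ 1010000111110
= 0100101100010  (discard carry-out 1)
Result 0100101100010: MSB = 0 → value 2402.
Both addends are negative but the stored result is non-negative: signed overflow. The true value -2780 + (-3010) = -5790 lies outside [-4096, 4095].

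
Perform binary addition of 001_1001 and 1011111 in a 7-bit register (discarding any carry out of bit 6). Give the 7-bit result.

  0011001
+ 1011111
= 1111000

1111000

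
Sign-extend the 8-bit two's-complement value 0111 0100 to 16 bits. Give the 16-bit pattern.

MSB of 01110100 is 0; replicate it into the new high bits.
00000000|01110100 → 0000000001110100 (still 116).

0000000001110100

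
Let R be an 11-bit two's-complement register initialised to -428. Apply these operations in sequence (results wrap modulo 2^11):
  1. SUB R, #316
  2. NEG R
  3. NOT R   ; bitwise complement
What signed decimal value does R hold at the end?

Start: R = -428 = 11001010100.
R = -428 − 316 = -744 = 10100011000
R = −(-744) = 744 = 01011101000
R = NOT 01011101000 = 10100010111 = -745

-745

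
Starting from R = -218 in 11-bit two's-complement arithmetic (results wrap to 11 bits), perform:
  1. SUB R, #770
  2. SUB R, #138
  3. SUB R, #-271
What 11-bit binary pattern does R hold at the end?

10010101001

Start: R = -218 = 11100100110.
R = -218 − 770 = -988 = 10000100100
R = -988 − 138 = -1126; wraps to 922 = 01110011010
R = 922 − (-271) = 1193; wraps to -855 = 10010101001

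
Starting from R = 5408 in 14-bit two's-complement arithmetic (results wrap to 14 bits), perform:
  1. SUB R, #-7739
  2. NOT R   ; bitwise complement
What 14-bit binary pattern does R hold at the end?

00110010100100

Start: R = 5408 = 01010100100000.
R = 5408 − (-7739) = 13147; wraps to -3237 = 11001101011011
R = NOT 11001101011011 = 00110010100100 = 3236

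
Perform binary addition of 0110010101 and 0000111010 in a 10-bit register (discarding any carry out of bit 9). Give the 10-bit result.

  0110010101
+ 0000111010
= 0111001111

0111001111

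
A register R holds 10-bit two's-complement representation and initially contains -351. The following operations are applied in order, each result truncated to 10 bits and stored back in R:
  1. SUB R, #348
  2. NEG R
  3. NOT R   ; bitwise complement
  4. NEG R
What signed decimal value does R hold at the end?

-324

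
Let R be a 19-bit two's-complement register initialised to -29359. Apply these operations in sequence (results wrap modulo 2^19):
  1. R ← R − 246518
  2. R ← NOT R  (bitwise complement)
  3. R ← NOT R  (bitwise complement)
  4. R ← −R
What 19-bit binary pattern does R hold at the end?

1000011010110100101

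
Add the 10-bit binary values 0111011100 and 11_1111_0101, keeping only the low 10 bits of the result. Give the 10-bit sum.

0111010001

  0111011100
+ 1111110101
= 0111010001  (discard carry-out 1)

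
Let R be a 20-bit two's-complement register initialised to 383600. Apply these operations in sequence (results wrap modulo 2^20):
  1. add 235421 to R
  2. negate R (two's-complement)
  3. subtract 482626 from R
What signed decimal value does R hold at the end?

Start: R = 383600 = 01011101101001110000.
R = 383600 + 235421 = 619021; wraps to -429555 = 10010111001000001101
R = −(-429555) = 429555 = 01101000110111110011
R = 429555 − 482626 = -53071 = 11110011000010110001

-53071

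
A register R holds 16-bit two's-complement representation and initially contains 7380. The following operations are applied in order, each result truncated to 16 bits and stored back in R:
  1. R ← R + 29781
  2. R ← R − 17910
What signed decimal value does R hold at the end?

Start: R = 7380 = 0001110011010100.
R = 7380 + 29781 = 37161; wraps to -28375 = 1001000100101001
R = -28375 − 17910 = -46285; wraps to 19251 = 0100101100110011

19251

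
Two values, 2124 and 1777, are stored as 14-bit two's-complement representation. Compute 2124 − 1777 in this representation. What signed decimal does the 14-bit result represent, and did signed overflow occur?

347; no overflow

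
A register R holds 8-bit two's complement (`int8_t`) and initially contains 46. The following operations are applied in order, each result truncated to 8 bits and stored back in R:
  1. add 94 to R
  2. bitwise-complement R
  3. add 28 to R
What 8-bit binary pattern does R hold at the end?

10001111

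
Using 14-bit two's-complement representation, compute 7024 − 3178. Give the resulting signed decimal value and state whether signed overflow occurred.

7024 → 01101101110000
3178 → 00110001101010
Subtract via negate-and-add: invert 00110001101010 + 1 = 11001110010110 (i.e. -3178).
  01101101110000
+ 11001110010110
= 00111100000110  (discard carry-out 1)
Result 00111100000110: MSB = 0 → value 3846.
Addends (after negating the subtrahend) have opposite signs, so signed overflow cannot occur.

3846; no overflow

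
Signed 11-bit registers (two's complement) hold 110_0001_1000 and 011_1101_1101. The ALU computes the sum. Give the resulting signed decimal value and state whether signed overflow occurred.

501; no overflow

110_0001_1000 → 11000011000 = -488 (signed)
011_1101_1101 → 01111011101 = 989 (signed)
  11000011000
+ 01111011101
= 00111110101  (discard carry-out 1)
Result 00111110101: MSB = 0 → value 501.
Addends have opposite signs, so signed overflow cannot occur.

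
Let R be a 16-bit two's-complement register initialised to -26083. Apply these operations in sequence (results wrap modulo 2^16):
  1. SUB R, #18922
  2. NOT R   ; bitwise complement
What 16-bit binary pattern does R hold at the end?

1010111111001100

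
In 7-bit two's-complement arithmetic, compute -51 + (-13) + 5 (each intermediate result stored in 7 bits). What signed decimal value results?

-59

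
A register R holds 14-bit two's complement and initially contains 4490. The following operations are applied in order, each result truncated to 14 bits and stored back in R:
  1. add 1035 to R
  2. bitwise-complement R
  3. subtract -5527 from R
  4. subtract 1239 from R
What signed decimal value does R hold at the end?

-1238

Start: R = 4490 = 01000110001010.
R = 4490 + 1035 = 5525 = 01010110010101
R = NOT 01010110010101 = 10101001101010 = -5526
R = -5526 − (-5527) = 1 = 00000000000001
R = 1 − 1239 = -1238 = 11101100101010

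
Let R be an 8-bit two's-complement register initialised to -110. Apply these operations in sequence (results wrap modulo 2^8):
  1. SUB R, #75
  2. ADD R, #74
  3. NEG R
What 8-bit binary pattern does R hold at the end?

Start: R = -110 = 10010010.
R = -110 − 75 = -185; wraps to 71 = 01000111
R = 71 + 74 = 145; wraps to -111 = 10010001
R = −(-111) = 111 = 01101111

01101111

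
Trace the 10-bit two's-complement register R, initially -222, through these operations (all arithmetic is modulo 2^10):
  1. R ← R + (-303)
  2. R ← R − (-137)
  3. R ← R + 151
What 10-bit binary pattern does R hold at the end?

1100010011

Start: R = -222 = 1100100010.
R = -222 + (-303) = -525; wraps to 499 = 0111110011
R = 499 − (-137) = 636; wraps to -388 = 1001111100
R = -388 + 151 = -237 = 1100010011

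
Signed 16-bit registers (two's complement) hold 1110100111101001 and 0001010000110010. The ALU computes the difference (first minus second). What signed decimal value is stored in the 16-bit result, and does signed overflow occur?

-10825; no overflow

1110100111101001 = -5655 (signed)
0001010000110010 = 5170 (signed)
Subtract via negate-and-add: invert 0001010000110010 + 1 = 1110101111001110 (i.e. -5170).
  1110100111101001
+ 1110101111001110
= 1101010110110111  (discard carry-out 1)
Result 1101010110110111: MSB = 1 → 54711 − 65536 = -10825.
Both addends (after negating the subtrahend) are negative and so is the stored result: no signed overflow.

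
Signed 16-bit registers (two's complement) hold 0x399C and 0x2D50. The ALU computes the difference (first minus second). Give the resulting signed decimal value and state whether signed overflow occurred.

0x399C = 0011100110011100 = 14748 (signed)
0x2D50 = 0010110101010000 = 11600 (signed)
Subtract via negate-and-add: invert 0010110101010000 + 1 = 1101001010110000 (i.e. -11600).
  0011100110011100
+ 1101001010110000
= 0000110001001100  (discard carry-out 1)
Result 0000110001001100: MSB = 0 → value 3148.
Addends (after negating the subtrahend) have opposite signs, so signed overflow cannot occur.

3148; no overflow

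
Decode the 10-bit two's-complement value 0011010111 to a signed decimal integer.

MSB is 0, so the value is non-negative: 0011010111 = 215.

215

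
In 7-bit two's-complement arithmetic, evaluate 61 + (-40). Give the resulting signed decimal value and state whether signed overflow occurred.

21; no overflow

61 → 0111101
-40 → 1011000
  0111101
+ 1011000
= 0010101  (discard carry-out 1)
Result 0010101: MSB = 0 → value 21.
Addends have opposite signs, so signed overflow cannot occur.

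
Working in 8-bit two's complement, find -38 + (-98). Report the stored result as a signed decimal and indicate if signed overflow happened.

120; overflow

-38 → 11011010
-98 → 10011110
  11011010
+ 10011110
= 01111000  (discard carry-out 1)
Result 01111000: MSB = 0 → value 120.
Both addends are negative but the stored result is non-negative: signed overflow. The true value -38 + (-98) = -136 lies outside [-128, 127].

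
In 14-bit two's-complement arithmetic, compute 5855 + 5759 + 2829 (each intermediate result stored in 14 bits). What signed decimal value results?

-1941

5855 + 5759 = 11614 → wraps to -4770 (10110101011110)
-4770 + 2829 = -1941 (11100001101011)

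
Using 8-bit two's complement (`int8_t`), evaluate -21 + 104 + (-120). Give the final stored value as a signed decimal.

-21 + 104 = 83 (01010011)
83 + (-120) = -37 (11011011)

-37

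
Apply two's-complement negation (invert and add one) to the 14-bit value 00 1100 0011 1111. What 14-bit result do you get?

11001111000001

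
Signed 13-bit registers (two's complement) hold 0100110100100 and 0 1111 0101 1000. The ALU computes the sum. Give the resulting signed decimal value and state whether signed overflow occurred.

-1796; overflow

0100110100100 = 2468 (signed)
0 1111 0101 1000 → 0111101011000 = 3928 (signed)
  0100110100100
+ 0111101011000
= 1100011111100
Result 1100011111100: MSB = 1 → 6396 − 8192 = -1796.
Both addends are non-negative but the stored result is negative: signed overflow. The true value 2468 + 3928 = 6396 lies outside [-4096, 4095].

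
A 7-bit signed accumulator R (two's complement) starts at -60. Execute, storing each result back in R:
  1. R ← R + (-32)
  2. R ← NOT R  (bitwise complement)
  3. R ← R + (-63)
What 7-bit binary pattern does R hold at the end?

Start: R = -60 = 1000100.
R = -60 + (-32) = -92; wraps to 36 = 0100100
R = NOT 0100100 = 1011011 = -37
R = -37 + (-63) = -100; wraps to 28 = 0011100

0011100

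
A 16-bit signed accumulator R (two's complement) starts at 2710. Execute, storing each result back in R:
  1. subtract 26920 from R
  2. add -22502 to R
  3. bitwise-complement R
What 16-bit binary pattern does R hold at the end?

Start: R = 2710 = 0000101010010110.
R = 2710 − 26920 = -24210 = 1010000101101110
R = -24210 + (-22502) = -46712; wraps to 18824 = 0100100110001000
R = NOT 0100100110001000 = 1011011001110111 = -18825

1011011001110111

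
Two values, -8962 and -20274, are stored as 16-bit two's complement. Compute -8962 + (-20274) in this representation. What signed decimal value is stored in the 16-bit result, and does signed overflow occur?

-8962 → 1101110011111110
-20274 → 1011000011001110
  1101110011111110
+ 1011000011001110
= 1000110111001100  (discard carry-out 1)
Result 1000110111001100: MSB = 1 → 36300 − 65536 = -29236.
Both addends are negative and so is the stored result: no signed overflow.

-29236; no overflow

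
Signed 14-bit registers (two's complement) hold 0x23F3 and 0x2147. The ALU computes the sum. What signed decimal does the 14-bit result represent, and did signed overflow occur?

1338; overflow

0x23F3 = 10001111110011 = -7181 (signed)
0x2147 = 10000101000111 = -7865 (signed)
  10001111110011
+ 10000101000111
= 00010100111010  (discard carry-out 1)
Result 00010100111010: MSB = 0 → value 1338.
Both addends are negative but the stored result is non-negative: signed overflow. The true value -7181 + (-7865) = -15046 lies outside [-8192, 8191].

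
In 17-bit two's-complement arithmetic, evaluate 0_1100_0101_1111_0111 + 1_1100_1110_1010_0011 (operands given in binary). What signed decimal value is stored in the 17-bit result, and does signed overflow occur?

0_1100_0101_1111_0111 → 01100010111110111 = 50679 (signed)
1_1100_1110_1010_0011 → 11100111010100011 = -12637 (signed)
  01100010111110111
+ 11100111010100011
= 01001010010011010  (discard carry-out 1)
Result 01001010010011010: MSB = 0 → value 38042.
Addends have opposite signs, so signed overflow cannot occur.

38042; no overflow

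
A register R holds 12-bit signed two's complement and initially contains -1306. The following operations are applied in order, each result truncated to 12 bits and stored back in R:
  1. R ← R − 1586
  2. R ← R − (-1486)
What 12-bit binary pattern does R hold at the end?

101010000010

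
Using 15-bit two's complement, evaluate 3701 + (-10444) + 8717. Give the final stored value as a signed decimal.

3701 + (-10444) = -6743 (110010110101001)
-6743 + 8717 = 1974 (000011110110110)

1974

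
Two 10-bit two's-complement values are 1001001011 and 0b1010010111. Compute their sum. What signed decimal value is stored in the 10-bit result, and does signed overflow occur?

226; overflow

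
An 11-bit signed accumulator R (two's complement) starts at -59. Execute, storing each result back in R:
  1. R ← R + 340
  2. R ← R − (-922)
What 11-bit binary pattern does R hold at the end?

Start: R = -59 = 11111000101.
R = -59 + 340 = 281 = 00100011001
R = 281 − (-922) = 1203; wraps to -845 = 10010110011

10010110011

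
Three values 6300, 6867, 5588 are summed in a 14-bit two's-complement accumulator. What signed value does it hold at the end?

6300 + 6867 = 13167 → wraps to -3217 (11001101101111)
-3217 + 5588 = 2371 (00100101000011)

2371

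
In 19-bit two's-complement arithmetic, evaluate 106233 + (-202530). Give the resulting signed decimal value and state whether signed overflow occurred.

-96297; no overflow

106233 → 0011001111011111001
-202530 → 1001110100011011110
  0011001111011111001
+ 1001110100011011110
= 1101000011111010111
Result 1101000011111010111: MSB = 1 → 427991 − 524288 = -96297.
Addends have opposite signs, so signed overflow cannot occur.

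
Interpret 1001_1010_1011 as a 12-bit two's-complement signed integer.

-1621

MSB is 1, so the value is negative.
Unsigned reading: 2475. Subtract 2^12 = 4096: 2475 − 4096 = -1621.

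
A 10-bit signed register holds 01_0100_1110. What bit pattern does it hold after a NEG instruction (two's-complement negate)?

Invert: 1010110001. Add 1: 1010110010.
Check: 0101001110 = 334, 1010110010 = -334.

1010110010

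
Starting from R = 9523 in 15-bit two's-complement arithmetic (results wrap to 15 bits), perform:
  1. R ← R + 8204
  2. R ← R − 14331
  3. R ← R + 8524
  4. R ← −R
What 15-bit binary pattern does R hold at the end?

101000101110000

Start: R = 9523 = 010010100110011.
R = 9523 + 8204 = 17727; wraps to -15041 = 100010100111111
R = -15041 − 14331 = -29372; wraps to 3396 = 000110101000100
R = 3396 + 8524 = 11920 = 010111010010000
R = −(11920) = -11920 = 101000101110000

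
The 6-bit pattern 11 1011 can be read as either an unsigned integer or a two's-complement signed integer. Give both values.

Unsigned: 111011 = 59.
Signed: MSB=1 → 59 − 64 = -5.

unsigned = 59, signed = -5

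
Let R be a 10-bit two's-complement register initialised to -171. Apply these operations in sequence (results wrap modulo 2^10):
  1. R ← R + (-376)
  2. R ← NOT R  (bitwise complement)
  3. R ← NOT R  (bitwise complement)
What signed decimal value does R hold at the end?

477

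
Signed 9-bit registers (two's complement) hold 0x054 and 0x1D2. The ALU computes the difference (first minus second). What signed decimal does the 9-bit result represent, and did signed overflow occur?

0x054 = 001010100 = 84 (signed)
0x1D2 = 111010010 = -46 (signed)
Subtract via negate-and-add: invert 111010010 + 1 = 000101110 (i.e. 46).
  001010100
+ 000101110
= 010000010
Result 010000010: MSB = 0 → value 130.
Both addends (after negating the subtrahend) are non-negative and so is the stored result: no signed overflow.

130; no overflow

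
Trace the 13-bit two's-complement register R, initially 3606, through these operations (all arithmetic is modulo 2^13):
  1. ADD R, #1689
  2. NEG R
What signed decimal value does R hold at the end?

2897

Start: R = 3606 = 0111000010110.
R = 3606 + 1689 = 5295; wraps to -2897 = 1010010101111
R = −(-2897) = 2897 = 0101101010001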